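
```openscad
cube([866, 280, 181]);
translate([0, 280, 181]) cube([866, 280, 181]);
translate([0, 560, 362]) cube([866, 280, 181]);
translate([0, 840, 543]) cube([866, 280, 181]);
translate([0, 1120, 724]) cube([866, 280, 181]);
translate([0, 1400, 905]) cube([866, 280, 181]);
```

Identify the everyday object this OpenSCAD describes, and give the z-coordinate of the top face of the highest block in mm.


A staircase. The total rise is 1086 mm.

6 identical blocks, each offset up and back from the previous — a staircase. Each step is 181 mm tall and there are 6 of them, so the total rise is 6 × 181 = 1086 mm.


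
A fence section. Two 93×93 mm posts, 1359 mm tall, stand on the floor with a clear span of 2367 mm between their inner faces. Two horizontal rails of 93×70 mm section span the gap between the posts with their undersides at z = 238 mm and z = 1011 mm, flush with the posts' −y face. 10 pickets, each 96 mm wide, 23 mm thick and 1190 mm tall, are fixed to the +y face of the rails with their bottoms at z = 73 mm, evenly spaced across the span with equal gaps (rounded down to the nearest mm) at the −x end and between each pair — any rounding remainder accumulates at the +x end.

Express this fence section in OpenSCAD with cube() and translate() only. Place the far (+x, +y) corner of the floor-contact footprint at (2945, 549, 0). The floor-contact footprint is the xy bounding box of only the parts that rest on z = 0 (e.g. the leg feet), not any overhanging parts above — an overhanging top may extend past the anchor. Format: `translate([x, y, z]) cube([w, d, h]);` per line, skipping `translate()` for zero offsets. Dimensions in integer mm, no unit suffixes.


translate([392, 456, 0]) cube([93, 93, 1359]);
translate([2852, 456, 0]) cube([93, 93, 1359]);
translate([485, 456, 238]) cube([2367, 93, 70]);
translate([485, 456, 1011]) cube([2367, 93, 70]);
translate([612, 549, 73]) cube([96, 23, 1190]);
translate([835, 549, 73]) cube([96, 23, 1190]);
translate([1058, 549, 73]) cube([96, 23, 1190]);
translate([1281, 549, 73]) cube([96, 23, 1190]);
translate([1504, 549, 73]) cube([96, 23, 1190]);
translate([1727, 549, 73]) cube([96, 23, 1190]);
translate([1950, 549, 73]) cube([96, 23, 1190]);
translate([2173, 549, 73]) cube([96, 23, 1190]);
translate([2396, 549, 73]) cube([96, 23, 1190]);
translate([2619, 549, 73]) cube([96, 23, 1190]);


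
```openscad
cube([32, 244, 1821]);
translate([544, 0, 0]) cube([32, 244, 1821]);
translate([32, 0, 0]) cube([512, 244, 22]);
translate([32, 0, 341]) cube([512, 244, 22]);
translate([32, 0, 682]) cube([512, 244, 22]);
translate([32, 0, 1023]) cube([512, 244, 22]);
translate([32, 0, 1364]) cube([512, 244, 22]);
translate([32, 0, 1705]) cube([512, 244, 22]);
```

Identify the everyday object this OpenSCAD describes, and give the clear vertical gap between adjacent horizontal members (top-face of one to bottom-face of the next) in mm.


A bookshelf. The clear shelf gap is 319 mm.

Two tall side panels with 6 horizontal boards between them — a bookshelf. The first two shelf undersides are at z = 0 and z = 341; with shelf thickness 22, the clear gap is 341 − 0 − 22 = 319 mm.


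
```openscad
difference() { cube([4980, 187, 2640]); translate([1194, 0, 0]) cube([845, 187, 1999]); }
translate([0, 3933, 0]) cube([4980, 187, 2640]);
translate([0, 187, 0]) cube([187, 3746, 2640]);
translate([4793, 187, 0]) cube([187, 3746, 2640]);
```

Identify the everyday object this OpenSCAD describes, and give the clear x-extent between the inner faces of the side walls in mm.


A single room. The interior width is 4606 mm.

Four walls enclosing a rectangle with a door in the front wall — a room. Outside width 4980 minus two 187 mm walls gives 4606 mm.


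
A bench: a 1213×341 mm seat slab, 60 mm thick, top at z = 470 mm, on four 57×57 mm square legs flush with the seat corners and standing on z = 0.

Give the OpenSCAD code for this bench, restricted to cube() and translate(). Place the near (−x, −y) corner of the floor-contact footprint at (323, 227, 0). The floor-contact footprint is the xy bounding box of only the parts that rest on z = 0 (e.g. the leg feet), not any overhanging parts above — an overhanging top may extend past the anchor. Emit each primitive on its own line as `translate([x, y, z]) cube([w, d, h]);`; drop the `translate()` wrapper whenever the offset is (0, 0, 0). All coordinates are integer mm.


translate([323, 227, 410]) cube([1213, 341, 60]);
translate([323, 227, 0]) cube([57, 57, 410]);
translate([323, 511, 0]) cube([57, 57, 410]);
translate([1479, 227, 0]) cube([57, 57, 410]);
translate([1479, 511, 0]) cube([57, 57, 410]);


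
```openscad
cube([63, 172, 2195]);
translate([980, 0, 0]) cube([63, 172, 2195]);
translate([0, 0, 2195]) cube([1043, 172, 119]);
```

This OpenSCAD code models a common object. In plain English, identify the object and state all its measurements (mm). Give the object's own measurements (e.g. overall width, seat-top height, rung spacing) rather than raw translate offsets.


A door frame. The clear opening is 917 mm wide and 2195 mm high. Two 63 mm wide jambs, 172 mm deep, stand either side of the opening from the floor to the top of the opening. A 119 mm thick head sits across the top of both jambs, spanning the full outside width of the frame.


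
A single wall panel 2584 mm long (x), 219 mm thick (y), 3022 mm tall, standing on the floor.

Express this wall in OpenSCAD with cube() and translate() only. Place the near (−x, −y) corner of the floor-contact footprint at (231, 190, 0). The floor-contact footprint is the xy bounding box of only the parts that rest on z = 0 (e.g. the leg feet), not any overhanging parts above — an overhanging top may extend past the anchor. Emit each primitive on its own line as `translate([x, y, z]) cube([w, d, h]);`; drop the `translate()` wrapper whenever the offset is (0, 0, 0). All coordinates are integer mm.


translate([231, 190, 0]) cube([2584, 219, 3022]);


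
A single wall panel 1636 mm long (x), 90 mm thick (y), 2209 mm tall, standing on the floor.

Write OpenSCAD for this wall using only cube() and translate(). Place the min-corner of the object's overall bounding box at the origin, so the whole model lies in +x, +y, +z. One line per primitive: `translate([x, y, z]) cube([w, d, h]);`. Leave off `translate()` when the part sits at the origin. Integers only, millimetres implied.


cube([1636, 90, 2209]);


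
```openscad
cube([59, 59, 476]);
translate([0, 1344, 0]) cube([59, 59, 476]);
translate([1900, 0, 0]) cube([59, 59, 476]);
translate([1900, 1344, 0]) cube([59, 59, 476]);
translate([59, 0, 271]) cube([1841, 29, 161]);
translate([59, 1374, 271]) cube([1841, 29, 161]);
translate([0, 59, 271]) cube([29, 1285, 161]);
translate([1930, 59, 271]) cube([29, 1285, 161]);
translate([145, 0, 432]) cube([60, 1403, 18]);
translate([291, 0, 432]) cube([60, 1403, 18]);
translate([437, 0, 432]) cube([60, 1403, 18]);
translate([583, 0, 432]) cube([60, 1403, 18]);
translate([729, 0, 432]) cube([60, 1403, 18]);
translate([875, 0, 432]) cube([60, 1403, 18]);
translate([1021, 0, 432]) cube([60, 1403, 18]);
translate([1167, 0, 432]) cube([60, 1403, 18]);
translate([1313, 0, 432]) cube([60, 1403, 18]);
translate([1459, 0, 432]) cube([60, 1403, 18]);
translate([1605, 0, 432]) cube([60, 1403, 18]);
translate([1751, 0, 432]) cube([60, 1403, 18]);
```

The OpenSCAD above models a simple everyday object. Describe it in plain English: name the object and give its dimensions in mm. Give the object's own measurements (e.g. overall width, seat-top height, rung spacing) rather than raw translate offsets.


A bed frame 1959 mm long (x) by 1403 mm wide (y). Four 59×59 mm corner posts, 476 mm tall, at the corners of the footprint. Four rails of 29 mm thickness and 161 mm height run between adjacent posts with their undersides at z = 271 mm, their outer faces flush with the outside of the frame (the two x-running rails run between the posts' inner faces; the two y-running rails run between the posts' inner faces). 12 slats, each 60 mm wide (x) and 18 mm thick, lie across the top of the two x-running rails, running the full 1403 mm width of the frame in y; along x they sit between the end posts with a 86 mm gap after the −x posts and between neighbouring slats, leaving 89 mm before the +x posts.


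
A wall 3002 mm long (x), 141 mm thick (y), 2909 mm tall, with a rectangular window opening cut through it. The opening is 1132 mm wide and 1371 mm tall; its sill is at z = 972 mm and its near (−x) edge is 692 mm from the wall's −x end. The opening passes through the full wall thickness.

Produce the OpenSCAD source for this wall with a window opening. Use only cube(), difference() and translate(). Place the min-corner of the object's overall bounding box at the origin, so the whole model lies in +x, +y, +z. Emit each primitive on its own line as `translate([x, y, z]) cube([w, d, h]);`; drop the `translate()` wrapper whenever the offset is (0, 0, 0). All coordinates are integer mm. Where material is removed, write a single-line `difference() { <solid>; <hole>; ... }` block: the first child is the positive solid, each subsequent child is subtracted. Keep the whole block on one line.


difference() { cube([3002, 141, 2909]); translate([692, 0, 972]) cube([1132, 141, 1371]); }


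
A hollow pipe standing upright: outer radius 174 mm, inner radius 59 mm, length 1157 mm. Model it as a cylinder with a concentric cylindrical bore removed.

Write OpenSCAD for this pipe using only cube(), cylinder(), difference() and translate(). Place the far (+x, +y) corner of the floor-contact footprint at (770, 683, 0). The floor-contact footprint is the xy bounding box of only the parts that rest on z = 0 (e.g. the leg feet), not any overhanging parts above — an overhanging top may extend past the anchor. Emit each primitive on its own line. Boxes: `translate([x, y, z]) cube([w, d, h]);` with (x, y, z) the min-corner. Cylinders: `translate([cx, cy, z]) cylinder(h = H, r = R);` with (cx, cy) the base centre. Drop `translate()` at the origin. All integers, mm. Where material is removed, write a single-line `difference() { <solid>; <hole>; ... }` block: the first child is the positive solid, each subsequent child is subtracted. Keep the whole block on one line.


difference() { translate([596, 509, 0]) cylinder(h = 1157, r = 174); translate([596, 509, 0]) cylinder(h = 1157, r = 59); }


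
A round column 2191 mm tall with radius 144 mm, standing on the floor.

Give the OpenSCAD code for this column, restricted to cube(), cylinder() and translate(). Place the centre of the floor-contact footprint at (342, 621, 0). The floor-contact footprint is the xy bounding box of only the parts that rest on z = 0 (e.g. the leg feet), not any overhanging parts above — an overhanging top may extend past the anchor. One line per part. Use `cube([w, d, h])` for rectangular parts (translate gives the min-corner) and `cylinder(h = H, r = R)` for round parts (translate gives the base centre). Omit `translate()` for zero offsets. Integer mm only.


translate([342, 621, 0]) cylinder(h = 2191, r = 144);


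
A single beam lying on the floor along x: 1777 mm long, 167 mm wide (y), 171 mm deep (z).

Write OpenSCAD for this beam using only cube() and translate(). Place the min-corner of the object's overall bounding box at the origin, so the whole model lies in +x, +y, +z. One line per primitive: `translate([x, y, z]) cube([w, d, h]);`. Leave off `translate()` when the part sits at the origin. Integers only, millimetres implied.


cube([1777, 167, 171]);


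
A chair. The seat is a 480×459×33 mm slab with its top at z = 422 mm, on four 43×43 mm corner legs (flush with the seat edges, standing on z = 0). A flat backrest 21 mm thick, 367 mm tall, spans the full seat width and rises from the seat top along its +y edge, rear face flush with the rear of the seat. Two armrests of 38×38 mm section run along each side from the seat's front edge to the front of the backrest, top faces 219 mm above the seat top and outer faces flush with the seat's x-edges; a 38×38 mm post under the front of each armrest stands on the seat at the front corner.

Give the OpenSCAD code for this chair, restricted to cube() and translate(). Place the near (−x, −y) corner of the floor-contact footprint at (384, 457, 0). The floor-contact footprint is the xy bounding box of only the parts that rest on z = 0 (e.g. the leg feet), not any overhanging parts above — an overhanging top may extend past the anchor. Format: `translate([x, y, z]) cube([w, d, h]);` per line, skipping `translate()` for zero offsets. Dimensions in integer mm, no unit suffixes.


// leg_h = 422 - 33 = 389
// arm post h = 219 - 38 = 181
translate([384, 457, 389]) cube([480, 459, 33]);
translate([384, 457, 0]) cube([43, 43, 389]);
translate([821, 457, 0]) cube([43, 43, 389]);
translate([384, 873, 0]) cube([43, 43, 389]);
translate([821, 873, 0]) cube([43, 43, 389]);
translate([384, 895, 422]) cube([480, 21, 367]);
translate([384, 457, 603]) cube([38, 438, 38]);
translate([826, 457, 603]) cube([38, 438, 38]);
translate([384, 457, 422]) cube([38, 38, 181]);
translate([826, 457, 422]) cube([38, 38, 181]);


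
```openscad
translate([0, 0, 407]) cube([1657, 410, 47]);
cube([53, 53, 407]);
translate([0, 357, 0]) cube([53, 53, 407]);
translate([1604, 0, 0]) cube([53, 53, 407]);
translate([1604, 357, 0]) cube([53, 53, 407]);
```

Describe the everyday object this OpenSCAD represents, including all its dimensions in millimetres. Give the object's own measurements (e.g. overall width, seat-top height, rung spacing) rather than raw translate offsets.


A long wooden bench with a 1657 mm (x) × 410 mm (y) seat, 47 mm thick, its top surface 454 mm above the floor. Four 53 mm square legs at the seat corners, flush with the edges, run from z = 0 to the seat underside.


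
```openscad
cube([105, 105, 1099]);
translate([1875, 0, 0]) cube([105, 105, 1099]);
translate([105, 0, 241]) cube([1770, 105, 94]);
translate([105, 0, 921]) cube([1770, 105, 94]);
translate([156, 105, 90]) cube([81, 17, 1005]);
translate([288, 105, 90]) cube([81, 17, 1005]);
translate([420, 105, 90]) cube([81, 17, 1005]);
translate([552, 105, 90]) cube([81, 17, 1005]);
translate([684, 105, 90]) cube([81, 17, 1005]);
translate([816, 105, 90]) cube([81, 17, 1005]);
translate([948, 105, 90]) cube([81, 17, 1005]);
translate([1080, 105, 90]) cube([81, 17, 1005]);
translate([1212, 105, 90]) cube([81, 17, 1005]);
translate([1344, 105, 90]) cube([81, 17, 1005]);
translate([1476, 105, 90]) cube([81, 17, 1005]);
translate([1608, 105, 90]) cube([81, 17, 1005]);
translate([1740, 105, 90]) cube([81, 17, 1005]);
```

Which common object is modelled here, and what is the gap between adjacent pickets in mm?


A fence section. The picket gap is 51 mm.

Two posts, two rails, 13 pickets — a fence section. Span 1770 mm holds 13 pickets of 81 mm with 14 equal gaps: ⌊(1770 − 13·81) / 14⌋ = 51 mm.


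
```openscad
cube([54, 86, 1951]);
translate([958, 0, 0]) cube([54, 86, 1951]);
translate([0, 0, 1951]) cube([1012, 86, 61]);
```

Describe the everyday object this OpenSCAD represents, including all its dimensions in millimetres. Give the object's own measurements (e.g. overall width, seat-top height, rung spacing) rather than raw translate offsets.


A door frame. The clear opening is 904 mm wide and 1951 mm high. Two 54 mm wide jambs, 86 mm deep, stand either side of the opening from the floor to the top of the opening. A 61 mm thick head sits across the top of both jambs, spanning the full outside width of the frame.


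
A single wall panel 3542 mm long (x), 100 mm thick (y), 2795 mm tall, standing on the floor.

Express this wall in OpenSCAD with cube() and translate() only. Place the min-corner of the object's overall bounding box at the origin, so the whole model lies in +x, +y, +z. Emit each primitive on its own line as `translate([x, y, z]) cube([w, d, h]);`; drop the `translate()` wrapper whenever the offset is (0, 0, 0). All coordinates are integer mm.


cube([3542, 100, 2795]);


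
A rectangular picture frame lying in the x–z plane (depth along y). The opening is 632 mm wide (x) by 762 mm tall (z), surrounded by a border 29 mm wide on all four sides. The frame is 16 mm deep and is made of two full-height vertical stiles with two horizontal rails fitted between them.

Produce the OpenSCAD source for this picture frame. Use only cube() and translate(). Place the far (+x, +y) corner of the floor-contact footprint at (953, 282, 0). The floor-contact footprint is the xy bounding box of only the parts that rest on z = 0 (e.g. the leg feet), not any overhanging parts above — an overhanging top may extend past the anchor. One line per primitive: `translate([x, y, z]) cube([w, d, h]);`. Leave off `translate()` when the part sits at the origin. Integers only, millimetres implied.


translate([263, 266, 0]) cube([29, 16, 820]);
translate([924, 266, 0]) cube([29, 16, 820]);
translate([292, 266, 0]) cube([632, 16, 29]);
translate([292, 266, 791]) cube([632, 16, 29]);


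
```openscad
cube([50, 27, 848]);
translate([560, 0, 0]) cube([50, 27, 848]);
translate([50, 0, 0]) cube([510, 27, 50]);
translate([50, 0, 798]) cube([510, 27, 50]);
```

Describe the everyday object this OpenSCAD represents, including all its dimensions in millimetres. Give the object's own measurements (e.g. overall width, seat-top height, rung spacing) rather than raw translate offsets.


A rectangular picture frame lying in the x–z plane (depth along y). The opening is 510 mm wide (x) by 748 mm tall (z), surrounded by a border 50 mm wide on all four sides. The frame is 27 mm deep and is made of two full-height vertical stiles with two horizontal rails fitted between them.


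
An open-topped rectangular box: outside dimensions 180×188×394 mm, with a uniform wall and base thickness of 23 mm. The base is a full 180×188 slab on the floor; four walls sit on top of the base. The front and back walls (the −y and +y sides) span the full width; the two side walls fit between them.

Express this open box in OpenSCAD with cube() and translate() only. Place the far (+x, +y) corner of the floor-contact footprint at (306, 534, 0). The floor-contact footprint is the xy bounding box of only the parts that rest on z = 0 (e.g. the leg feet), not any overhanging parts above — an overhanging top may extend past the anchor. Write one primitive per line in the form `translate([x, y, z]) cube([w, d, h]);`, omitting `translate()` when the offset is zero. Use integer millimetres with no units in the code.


translate([126, 346, 0]) cube([180, 188, 23]);
translate([126, 346, 23]) cube([180, 23, 371]);
translate([126, 511, 23]) cube([180, 23, 371]);
translate([126, 369, 23]) cube([23, 142, 371]);
translate([283, 369, 23]) cube([23, 142, 371]);


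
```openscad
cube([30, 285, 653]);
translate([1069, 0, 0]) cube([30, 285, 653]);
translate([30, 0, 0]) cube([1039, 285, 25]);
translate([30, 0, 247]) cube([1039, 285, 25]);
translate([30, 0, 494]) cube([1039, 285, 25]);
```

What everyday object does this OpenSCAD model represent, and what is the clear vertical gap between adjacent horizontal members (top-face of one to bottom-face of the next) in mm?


A bookshelf. The clear shelf gap is 222 mm.

Two tall side panels with 3 horizontal boards between them — a bookshelf. The first two shelf undersides are at z = 0 and z = 247; with shelf thickness 25, the clear gap is 247 − 0 − 25 = 222 mm.


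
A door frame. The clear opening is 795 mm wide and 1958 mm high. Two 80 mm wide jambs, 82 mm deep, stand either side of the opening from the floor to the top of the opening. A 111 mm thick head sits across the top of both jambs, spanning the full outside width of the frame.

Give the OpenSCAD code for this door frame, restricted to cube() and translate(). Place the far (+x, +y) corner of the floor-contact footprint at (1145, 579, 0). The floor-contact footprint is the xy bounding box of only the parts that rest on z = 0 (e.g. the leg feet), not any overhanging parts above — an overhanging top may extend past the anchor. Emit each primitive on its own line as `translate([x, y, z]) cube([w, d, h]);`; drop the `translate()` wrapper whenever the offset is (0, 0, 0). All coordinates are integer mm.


translate([190, 497, 0]) cube([80, 82, 1958]);
translate([1065, 497, 0]) cube([80, 82, 1958]);
translate([190, 497, 1958]) cube([955, 82, 111]);


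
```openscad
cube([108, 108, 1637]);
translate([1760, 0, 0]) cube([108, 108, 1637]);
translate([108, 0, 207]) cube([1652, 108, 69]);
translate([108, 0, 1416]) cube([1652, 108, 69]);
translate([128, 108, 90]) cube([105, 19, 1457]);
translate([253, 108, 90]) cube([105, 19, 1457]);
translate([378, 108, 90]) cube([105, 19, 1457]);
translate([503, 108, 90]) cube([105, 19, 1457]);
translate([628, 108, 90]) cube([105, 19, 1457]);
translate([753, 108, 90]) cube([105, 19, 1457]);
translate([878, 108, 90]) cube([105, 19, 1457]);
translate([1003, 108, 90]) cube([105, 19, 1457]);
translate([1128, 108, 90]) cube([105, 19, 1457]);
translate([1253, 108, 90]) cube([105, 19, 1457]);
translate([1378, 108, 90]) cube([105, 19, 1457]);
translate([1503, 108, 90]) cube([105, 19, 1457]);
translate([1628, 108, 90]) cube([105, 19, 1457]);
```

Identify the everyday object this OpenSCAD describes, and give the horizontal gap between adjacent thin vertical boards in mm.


A fence section. The picket gap is 20 mm.

Two posts, two rails, 13 pickets — a fence section. Span 1652 mm holds 13 pickets of 105 mm with 14 equal gaps: ⌊(1652 − 13·105) / 14⌋ = 20 mm.


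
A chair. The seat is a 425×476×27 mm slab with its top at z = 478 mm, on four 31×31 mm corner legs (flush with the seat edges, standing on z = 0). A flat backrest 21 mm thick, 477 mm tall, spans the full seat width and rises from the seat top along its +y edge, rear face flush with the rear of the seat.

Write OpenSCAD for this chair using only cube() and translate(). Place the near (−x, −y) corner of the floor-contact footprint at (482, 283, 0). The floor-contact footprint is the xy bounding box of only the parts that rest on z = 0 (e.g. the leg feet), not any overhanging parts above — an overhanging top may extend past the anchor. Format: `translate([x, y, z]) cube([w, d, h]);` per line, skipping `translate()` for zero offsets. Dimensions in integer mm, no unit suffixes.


translate([482, 283, 451]) cube([425, 476, 27]);
translate([482, 283, 0]) cube([31, 31, 451]);
translate([876, 283, 0]) cube([31, 31, 451]);
translate([482, 728, 0]) cube([31, 31, 451]);
translate([876, 728, 0]) cube([31, 31, 451]);
translate([482, 738, 478]) cube([425, 21, 477]);


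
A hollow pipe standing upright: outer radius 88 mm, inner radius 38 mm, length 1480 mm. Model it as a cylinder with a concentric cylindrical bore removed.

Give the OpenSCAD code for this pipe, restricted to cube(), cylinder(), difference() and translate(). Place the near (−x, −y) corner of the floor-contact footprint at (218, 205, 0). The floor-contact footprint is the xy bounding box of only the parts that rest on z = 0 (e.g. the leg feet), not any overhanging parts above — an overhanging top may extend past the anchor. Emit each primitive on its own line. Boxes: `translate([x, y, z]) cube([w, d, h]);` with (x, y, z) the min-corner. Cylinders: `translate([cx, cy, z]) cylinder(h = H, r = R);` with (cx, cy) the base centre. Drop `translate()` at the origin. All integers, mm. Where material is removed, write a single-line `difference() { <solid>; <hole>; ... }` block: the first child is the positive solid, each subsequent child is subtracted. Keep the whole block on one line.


difference() { translate([306, 293, 0]) cylinder(h = 1480, r = 88); translate([306, 293, 0]) cylinder(h = 1480, r = 38); }


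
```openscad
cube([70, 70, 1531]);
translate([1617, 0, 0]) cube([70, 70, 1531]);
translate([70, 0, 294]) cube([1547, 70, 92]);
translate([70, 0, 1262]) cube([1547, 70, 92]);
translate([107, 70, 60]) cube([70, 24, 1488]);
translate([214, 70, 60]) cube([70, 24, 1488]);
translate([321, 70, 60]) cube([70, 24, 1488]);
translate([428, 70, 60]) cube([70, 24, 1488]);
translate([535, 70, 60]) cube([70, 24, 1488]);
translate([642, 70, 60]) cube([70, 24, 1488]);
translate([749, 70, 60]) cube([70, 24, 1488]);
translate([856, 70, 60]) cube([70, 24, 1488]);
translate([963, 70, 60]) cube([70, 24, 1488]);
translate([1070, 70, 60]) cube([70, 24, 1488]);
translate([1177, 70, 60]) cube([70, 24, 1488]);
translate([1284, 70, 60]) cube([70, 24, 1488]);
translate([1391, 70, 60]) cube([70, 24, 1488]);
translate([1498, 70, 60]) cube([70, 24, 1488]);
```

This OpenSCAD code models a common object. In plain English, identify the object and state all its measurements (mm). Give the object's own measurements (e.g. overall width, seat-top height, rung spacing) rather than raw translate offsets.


A fence section. Two 70×70 mm posts, 1531 mm tall, stand on the floor with a clear span of 1547 mm between their inner faces. Two horizontal rails of 70×92 mm section span the gap between the posts with their undersides at z = 294 mm and z = 1262 mm, flush with the posts' −y face. 14 pickets, each 70 mm wide, 24 mm thick and 1488 mm tall, are fixed to the +y face of the rails with their bottoms at z = 60 mm, spaced across the span with a 37 mm gap after the −x post and between neighbouring pickets, with 49 mm left before the +x post.


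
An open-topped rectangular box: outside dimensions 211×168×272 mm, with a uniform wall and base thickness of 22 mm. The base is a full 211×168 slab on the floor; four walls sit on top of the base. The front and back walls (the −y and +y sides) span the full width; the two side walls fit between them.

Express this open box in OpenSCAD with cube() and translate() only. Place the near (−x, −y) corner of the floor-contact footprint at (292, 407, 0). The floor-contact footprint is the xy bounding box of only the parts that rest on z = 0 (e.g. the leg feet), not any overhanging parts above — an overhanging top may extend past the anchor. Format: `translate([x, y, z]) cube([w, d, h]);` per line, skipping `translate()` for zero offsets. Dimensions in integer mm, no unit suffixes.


translate([292, 407, 0]) cube([211, 168, 22]);
translate([292, 407, 22]) cube([211, 22, 250]);
translate([292, 553, 22]) cube([211, 22, 250]);
translate([292, 429, 22]) cube([22, 124, 250]);
translate([481, 429, 22]) cube([22, 124, 250]);


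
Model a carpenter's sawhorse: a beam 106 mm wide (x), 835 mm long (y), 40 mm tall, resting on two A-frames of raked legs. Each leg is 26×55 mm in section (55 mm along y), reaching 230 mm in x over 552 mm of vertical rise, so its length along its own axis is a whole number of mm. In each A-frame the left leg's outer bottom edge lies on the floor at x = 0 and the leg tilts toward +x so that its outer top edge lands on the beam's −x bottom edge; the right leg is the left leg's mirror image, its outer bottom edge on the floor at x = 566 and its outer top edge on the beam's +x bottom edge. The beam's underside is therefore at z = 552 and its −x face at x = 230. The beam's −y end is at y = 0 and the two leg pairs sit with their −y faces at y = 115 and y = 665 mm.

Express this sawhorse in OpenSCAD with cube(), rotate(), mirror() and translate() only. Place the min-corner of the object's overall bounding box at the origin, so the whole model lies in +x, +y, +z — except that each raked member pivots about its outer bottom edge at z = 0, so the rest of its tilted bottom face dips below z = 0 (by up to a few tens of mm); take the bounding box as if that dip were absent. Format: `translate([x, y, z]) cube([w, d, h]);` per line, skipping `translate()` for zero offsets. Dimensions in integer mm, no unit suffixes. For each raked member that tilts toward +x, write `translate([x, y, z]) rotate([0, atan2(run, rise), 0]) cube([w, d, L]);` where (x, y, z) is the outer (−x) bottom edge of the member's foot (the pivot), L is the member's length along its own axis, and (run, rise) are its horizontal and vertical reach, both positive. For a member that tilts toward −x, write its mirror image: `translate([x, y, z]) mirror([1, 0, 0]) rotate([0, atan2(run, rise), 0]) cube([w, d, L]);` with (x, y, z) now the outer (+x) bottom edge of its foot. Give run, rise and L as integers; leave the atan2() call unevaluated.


translate([230, 0, 552]) cube([106, 835, 40]);
translate([0, 115, 0]) rotate([0, atan2(230, 552), 0]) cube([26, 55, 598]);
translate([566, 115, 0]) mirror([1, 0, 0]) rotate([0, atan2(230, 552), 0]) cube([26, 55, 598]);
translate([0, 665, 0]) rotate([0, atan2(230, 552), 0]) cube([26, 55, 598]);
translate([566, 665, 0]) mirror([1, 0, 0]) rotate([0, atan2(230, 552), 0]) cube([26, 55, 598]);


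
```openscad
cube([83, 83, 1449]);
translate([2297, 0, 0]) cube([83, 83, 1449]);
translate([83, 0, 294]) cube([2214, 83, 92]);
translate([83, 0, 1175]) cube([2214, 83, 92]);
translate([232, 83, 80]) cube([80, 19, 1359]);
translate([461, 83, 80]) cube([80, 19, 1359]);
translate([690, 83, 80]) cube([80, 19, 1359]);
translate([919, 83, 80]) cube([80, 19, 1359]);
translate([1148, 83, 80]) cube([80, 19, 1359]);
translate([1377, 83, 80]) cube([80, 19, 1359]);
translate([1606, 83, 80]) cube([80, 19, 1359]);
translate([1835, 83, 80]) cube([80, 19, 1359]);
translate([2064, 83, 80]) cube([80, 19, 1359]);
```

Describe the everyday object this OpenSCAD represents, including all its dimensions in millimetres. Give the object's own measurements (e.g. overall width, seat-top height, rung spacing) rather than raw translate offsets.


A fence section. Two 83×83 mm posts, 1449 mm tall, stand on the floor with a clear span of 2214 mm between their inner faces. Two horizontal rails of 83×92 mm section span the gap between the posts with their undersides at z = 294 mm and z = 1175 mm, flush with the posts' −y face. 9 pickets, each 80 mm wide, 19 mm thick and 1359 mm tall, are fixed to the +y face of the rails with their bottoms at z = 80 mm, spaced across the span with a 149 mm gap after the −x post and between neighbouring pickets, with 153 mm left before the +x post.


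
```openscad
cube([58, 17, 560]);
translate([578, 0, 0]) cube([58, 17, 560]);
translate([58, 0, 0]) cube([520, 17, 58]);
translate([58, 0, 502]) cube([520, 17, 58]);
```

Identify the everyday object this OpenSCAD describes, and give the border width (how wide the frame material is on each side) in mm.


A picture frame. The border width is 58 mm.

Four thin pieces enclosing a rectangular opening — a picture frame. The two full-height stiles are 560 mm tall; the top rail sits at z = 502 and is 58 mm tall, so the border above the opening is 560 − 502 = 58 mm, matching the stile x-width.


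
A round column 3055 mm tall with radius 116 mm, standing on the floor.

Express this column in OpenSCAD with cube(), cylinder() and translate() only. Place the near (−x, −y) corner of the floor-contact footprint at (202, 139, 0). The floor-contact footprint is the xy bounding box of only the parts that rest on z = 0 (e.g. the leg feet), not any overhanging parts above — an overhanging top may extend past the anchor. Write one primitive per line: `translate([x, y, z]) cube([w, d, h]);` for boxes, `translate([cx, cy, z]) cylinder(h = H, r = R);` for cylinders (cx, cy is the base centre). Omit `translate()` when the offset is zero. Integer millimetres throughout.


translate([318, 255, 0]) cylinder(h = 3055, r = 116);


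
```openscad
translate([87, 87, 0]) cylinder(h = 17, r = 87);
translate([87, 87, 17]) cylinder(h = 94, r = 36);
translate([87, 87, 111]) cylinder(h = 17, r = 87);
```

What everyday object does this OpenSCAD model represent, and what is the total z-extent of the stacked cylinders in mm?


A spool. The overall height is 128 mm.

Three coaxial cylinders, large–small–large — a spool. Two 17 mm flanges and a 94 mm core give 17 + 94 + 17 = 128 mm.


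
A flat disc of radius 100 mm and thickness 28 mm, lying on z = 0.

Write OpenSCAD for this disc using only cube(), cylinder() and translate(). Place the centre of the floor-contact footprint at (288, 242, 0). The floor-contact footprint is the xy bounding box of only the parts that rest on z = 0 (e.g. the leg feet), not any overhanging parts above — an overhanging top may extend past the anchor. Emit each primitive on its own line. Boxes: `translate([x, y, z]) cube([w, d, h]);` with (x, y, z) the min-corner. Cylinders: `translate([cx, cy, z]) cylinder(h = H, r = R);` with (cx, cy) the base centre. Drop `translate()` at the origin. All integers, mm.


translate([288, 242, 0]) cylinder(h = 28, r = 100);


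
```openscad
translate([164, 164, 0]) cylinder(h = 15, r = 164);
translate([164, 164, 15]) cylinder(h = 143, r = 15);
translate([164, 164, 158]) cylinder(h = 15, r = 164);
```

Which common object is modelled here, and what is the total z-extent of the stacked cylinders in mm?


A spool. The overall height is 173 mm.

Three coaxial cylinders, large–small–large — a spool. Two 15 mm flanges and a 143 mm core give 15 + 143 + 15 = 173 mm.


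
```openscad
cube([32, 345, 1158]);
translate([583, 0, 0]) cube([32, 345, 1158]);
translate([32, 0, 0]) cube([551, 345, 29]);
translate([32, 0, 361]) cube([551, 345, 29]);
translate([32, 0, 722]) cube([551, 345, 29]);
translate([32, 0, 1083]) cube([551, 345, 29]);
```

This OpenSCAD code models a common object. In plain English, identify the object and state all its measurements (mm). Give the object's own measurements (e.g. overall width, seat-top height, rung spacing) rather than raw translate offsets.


An open bookshelf. Two side panels, each 32 mm thick, 345 mm deep and 1158 mm tall, stand 615 mm apart (outside-to-outside). Between them sit 4 shelves, each 29 mm thick and 345 mm deep, spanning the full gap between the sides. The bottom shelf rests on the floor (its underside at z = 0) and the clear gap between one shelf's top and the next shelf's underside is 332 mm.


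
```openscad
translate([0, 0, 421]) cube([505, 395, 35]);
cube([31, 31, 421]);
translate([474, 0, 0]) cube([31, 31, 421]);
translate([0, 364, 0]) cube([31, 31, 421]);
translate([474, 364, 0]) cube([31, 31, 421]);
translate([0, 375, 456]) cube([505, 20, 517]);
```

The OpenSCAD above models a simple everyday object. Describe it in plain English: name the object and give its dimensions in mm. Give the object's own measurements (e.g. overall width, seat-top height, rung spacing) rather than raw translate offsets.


A chair. The seat is a 505×395×35 mm slab with its top at z = 456 mm, on four 31×31 mm corner legs (flush with the seat edges, standing on z = 0). A flat backrest 20 mm thick, 517 mm tall, spans the full seat width and rises from the seat top along its +y edge, rear face flush with the rear of the seat.


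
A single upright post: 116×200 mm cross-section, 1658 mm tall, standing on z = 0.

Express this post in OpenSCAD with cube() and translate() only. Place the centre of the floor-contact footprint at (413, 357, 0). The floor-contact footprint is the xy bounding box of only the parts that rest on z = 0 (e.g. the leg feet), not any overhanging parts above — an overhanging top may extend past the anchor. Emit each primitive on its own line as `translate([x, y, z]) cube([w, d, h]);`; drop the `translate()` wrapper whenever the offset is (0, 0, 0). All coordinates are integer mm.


translate([355, 257, 0]) cube([116, 200, 1658]);


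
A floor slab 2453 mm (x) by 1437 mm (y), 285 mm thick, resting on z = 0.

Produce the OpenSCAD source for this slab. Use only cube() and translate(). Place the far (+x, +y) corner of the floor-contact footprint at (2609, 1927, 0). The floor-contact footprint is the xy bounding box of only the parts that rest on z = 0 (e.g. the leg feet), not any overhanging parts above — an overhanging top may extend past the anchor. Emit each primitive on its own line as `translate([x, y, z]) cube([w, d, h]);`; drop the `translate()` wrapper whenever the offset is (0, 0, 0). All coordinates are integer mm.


translate([156, 490, 0]) cube([2453, 1437, 285]);


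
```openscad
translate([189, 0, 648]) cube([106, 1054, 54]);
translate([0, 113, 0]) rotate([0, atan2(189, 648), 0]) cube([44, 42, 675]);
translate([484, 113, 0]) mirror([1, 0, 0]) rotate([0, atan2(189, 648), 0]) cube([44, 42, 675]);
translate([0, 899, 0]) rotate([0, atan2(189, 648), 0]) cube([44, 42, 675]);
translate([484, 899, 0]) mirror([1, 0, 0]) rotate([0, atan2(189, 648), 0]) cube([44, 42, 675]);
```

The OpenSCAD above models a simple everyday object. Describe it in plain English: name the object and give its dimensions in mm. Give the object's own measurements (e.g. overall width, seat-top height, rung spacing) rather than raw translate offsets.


A sawhorse. A 106×1054×54 mm beam (x, y, z) sits on two A-frame leg pairs. Each pair is two raked legs of 44×42 mm section (42 mm along y) splaying symmetrically in x. Each leg rises 648 mm vertically over 189 mm of horizontal reach and is 675 mm long along its own axis. Every leg's outer bottom edge rests on the floor and its outer top edge meets a bottom edge of the beam — the left legs (tilting toward +x) meet the beam's −x bottom edge, the right legs (their mirror images, tilting toward −x) meet its +x bottom edge — so the leg tops tuck under the beam, the beam's underside is 648 mm above the floor, and the feet are 484 mm apart outside-to-outside with the beam centred between them. The two leg pairs are set in 113 mm from either end of the beam.


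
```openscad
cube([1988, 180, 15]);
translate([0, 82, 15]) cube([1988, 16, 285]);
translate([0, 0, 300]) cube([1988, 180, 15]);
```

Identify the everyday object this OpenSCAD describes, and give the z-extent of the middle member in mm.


An I-beam. The web height is 285 mm.

Two wide flanges with a thin centred web — an I-beam. Overall 315 mm minus two 15 mm flanges gives a web of 315 − 2·15 = 285 mm.


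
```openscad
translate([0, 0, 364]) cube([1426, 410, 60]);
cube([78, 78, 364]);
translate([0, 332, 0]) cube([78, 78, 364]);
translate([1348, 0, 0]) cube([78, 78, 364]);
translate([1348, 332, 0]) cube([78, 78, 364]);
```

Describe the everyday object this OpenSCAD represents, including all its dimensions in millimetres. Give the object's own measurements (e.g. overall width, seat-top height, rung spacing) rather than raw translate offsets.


A long wooden bench with a 1426 mm (x) × 410 mm (y) seat, 60 mm thick, its top surface 424 mm above the floor. Four 78 mm square legs at the seat corners, flush with the edges, run from z = 0 to the seat underside.


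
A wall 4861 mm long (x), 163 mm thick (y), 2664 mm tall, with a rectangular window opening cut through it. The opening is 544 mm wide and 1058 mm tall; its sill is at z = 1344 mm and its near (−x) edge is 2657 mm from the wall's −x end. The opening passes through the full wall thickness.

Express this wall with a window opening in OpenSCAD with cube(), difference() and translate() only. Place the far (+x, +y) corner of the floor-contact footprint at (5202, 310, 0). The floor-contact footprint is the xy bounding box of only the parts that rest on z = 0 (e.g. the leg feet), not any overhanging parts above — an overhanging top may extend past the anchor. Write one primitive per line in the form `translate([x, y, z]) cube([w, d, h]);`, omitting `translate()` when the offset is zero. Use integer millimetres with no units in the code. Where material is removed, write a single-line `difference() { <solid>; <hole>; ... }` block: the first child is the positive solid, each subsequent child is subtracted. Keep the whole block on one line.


difference() { translate([341, 147, 0]) cube([4861, 163, 2664]); translate([2998, 147, 1344]) cube([544, 163, 1058]); }


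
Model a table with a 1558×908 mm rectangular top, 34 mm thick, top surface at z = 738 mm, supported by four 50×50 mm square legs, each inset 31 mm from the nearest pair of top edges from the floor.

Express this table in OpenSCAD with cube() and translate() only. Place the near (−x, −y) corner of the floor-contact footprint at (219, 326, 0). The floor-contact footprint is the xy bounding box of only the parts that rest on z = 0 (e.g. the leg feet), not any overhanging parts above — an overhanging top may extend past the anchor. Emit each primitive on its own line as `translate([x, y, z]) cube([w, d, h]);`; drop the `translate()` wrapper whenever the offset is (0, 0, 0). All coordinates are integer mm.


// leg_h = 738 - 34 = 704
translate([188, 295, 704]) cube([1558, 908, 34]);
translate([219, 326, 0]) cube([50, 50, 704]);
translate([1665, 326, 0]) cube([50, 50, 704]);
translate([219, 1122, 0]) cube([50, 50, 704]);
translate([1665, 1122, 0]) cube([50, 50, 704]);
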